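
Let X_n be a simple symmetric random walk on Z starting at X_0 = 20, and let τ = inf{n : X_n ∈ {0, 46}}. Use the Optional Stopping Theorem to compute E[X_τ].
E[X_τ] = 20

X_n is a martingale and τ is a bounded-mean stopping time (indeed τ is finite a.s. with bounded expectation since the walk is in a bounded region). By the OST, E[X_τ] = E[X_0] = 20. Equivalently: E[X_τ] = 46 · P(hit 46 first) + 0 · P(hit 0 first) = 46 · (20/46) = 20.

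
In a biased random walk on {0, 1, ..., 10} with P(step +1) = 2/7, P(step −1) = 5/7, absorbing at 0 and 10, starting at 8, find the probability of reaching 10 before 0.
P(hit 10 before 0) = (1 − (5/2)^8) / (1 − (5/2)^10) = 74356/464981

Let u_k denote P(reach 10 before 0 | start at k). Boundary: u_0 = 0, u_10 = 1. Recurrence: u_k = 2/7·u_{k+1} + 5/7·u_{k-1} for 1 ≤ k ≤ 9. Try u_k = A + B·r^k with r = q/p = (5/7)/(2/7) = 5/2. Substitution satisfies the recurrence; boundary conditions give:
  u_k = (1 − r^k) / (1 − r^N) = (1 − (5/2)^8) / (1 − (5/2)^10) = 74356/464981.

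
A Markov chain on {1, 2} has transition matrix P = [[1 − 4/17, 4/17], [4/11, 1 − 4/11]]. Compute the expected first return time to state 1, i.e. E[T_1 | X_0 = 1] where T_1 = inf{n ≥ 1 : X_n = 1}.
E[T_1 | X_0 = 1] = 1/π_1 = 28/17

For an irreducible recurrent Markov chain with stationary distribution π, E[T_i | X_0 = i] = 1/π_i (Kac's formula). Here π_1 = (4/11)/(4/17 + 4/11) = (4/11)/(112/187) = 17/28, so E[T_1 | X_0 = 1] = 1/π_1 = (4/17 + 4/11)/(4/11) = (112/187)/(4/11) = 28/17.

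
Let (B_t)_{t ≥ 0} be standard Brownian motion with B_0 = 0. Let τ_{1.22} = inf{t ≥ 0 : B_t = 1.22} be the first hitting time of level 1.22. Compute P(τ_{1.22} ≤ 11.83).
P(τ_{1.22} ≤ 11.83) = 2(1 − Φ(1.22/√11.83)) = 2(1 − Φ(0.3547)) ≈ 0.7228

By the reflection principle for standard BM, P(τ_b ≤ t) = 2 · P(B_t ≥ b). Since B_t ~ N(0, t), P(B_t ≥ 1.22) = 1 − Φ(1.22/√t) = 1 − Φ(1.22/√11.83) = 1 − Φ(0.3547) ≈ 0.36141. Doubling: P(τ_{1.22} ≤ 11.83) ≈ 2 · 0.36141 = 0.72282 ≈ 0.7228.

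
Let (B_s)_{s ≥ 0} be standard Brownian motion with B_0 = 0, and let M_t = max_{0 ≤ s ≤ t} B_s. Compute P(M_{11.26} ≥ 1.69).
P(M_{11.26} ≥ 1.69) = 2·P(B_{11.26} ≥ 1.69) = 2(1 − Φ(1.69/√11.26)) ≈ 0.6145

By the reflection principle for Brownian motion, P(M_t ≥ a) = 2 · P(B_t ≥ a) for a ≥ 0. Since B_t ~ N(0, t), P(B_t ≥ 1.69) = 1 − Φ(1.69/√t) = 1 − Φ(1.69/√11.26) = 1 − Φ(0.5036). So
  P(M_{11.26} ≥ 1.69) = 2(1 − Φ(0.5036)) ≈ 0.6145.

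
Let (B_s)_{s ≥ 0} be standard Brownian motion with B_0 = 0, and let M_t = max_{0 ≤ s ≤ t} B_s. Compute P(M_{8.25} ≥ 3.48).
P(M_{8.25} ≥ 3.48) = 2·P(B_{8.25} ≥ 3.48) = 2(1 − Φ(3.48/√8.25)) ≈ 0.2257

By the reflection principle for Brownian motion, P(M_t ≥ a) = 2 · P(B_t ≥ a) for a ≥ 0. Since B_t ~ N(0, t), P(B_t ≥ 3.48) = 1 − Φ(3.48/√t) = 1 − Φ(3.48/√8.25) = 1 − Φ(1.2116). So
  P(M_{8.25} ≥ 3.48) = 2(1 − Φ(1.2116)) ≈ 0.2257.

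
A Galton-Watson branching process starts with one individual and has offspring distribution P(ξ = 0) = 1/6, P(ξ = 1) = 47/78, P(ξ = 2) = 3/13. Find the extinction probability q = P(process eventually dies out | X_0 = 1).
q = 13/18

The pgf is f(s) = 1/6 + 47/78·s + 3/13·s². The extinction probability q is the smallest fixed point of f in [0, 1]. Setting s = f(s):
  3/13·s² + (47/78 − 1)·s + 1/6 = 0
  3/13·s² − (1/6 + 3/13)·s + 1/6 = 0
which factors as (s − 1)·(3/13·s − 1/6) = 0, giving roots s = 1 and s = (1/6)/(3/13) = 13/18.
Mean offspring μ = 47/78 + 2·3/13 = 83/78 > 1 (supercritical), so q < 1. The extinction probability is the smaller root: q = (1/6)/(3/13) = 13/18.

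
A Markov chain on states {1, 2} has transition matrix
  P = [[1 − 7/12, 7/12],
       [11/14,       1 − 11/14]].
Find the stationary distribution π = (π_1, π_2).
π_1 = 66/115, π_2 = 49/115

Solve πP = π with π_1 + π_2 = 1. From πP = π: π_1 · (1 − 7/12) + π_2 · 11/14 = π_1 ⇒ π_2 · 11/14 = π_1 · 7/12 ⇒ π_2/π_1 = (7/12)/(11/14) = 49/66. Together with π_1 + π_2 = 1:
  π_1 = (11/14)/(7/12 + 11/14) = (11/14)/(115/84) = 66/115,
  π_2 = (7/12)/(7/12 + 11/14) = (7/12)/(115/84) = 49/115.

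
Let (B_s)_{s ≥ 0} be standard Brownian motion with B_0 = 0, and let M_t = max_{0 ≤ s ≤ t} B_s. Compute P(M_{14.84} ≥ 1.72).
P(M_{14.84} ≥ 1.72) = 2·P(B_{14.84} ≥ 1.72) = 2(1 − Φ(1.72/√14.84)) ≈ 0.6552

By the reflection principle for Brownian motion, P(M_t ≥ a) = 2 · P(B_t ≥ a) for a ≥ 0. Since B_t ~ N(0, t), P(B_t ≥ 1.72) = 1 − Φ(1.72/√t) = 1 − Φ(1.72/√14.84) = 1 − Φ(0.4465). So
  P(M_{14.84} ≥ 1.72) = 2(1 − Φ(0.4465)) ≈ 0.6552.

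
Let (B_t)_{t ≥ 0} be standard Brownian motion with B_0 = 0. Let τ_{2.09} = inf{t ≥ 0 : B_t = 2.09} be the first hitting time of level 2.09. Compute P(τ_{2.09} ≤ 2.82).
P(τ_{2.09} ≤ 2.82) = 2(1 − Φ(2.09/√2.82)) = 2(1 − Φ(1.2446)) ≈ 0.2133

By the reflection principle for standard BM, P(τ_b ≤ t) = 2 · P(B_t ≥ b). Since B_t ~ N(0, t), P(B_t ≥ 2.09) = 1 − Φ(2.09/√t) = 1 − Φ(2.09/√2.82) = 1 − Φ(1.2446) ≈ 0.10664. Doubling: P(τ_{2.09} ≤ 2.82) ≈ 2 · 0.10664 = 0.21328 ≈ 0.2133.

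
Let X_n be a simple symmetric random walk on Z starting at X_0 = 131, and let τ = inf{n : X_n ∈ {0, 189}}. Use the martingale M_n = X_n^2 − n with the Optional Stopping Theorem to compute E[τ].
E[τ] = 7598

M_n = X_n^2 − n is a martingale (since E[X_{n+1}^2 | F_n] = X_n^2 + 1). By OST (τ has finite mean in a bounded region), E[M_τ] = E[M_0] = X_0^2 − 0 = 131^2 = 17161. Also E[M_τ] = E[X_τ^2] − E[τ]. The walk exits at 0 or 189, with P(hit 189 first) = 131/189, so E[X_τ^2] = 189^2 · 131/189 + 0 = 24759. Thus E[τ] = E[X_τ^2] − E[M_τ] = 24759 − 17161 = 7598 = 131(189 − 131) = 7598.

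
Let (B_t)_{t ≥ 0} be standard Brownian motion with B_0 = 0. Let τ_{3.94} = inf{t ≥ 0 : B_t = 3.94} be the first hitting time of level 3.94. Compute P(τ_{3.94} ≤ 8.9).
P(τ_{3.94} ≤ 8.9) = 2(1 − Φ(3.94/√8.9)) = 2(1 − Φ(1.3207)) ≈ 0.1866

By the reflection principle for standard BM, P(τ_b ≤ t) = 2 · P(B_t ≥ b). Since B_t ~ N(0, t), P(B_t ≥ 3.94) = 1 − Φ(3.94/√t) = 1 − Φ(3.94/√8.9) = 1 − Φ(1.3207) ≈ 0.09330. Doubling: P(τ_{3.94} ≤ 8.9) ≈ 2 · 0.09330 = 0.18660 ≈ 0.1866.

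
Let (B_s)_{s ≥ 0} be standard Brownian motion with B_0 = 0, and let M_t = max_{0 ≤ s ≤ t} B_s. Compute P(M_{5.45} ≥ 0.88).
P(M_{5.45} ≥ 0.88) = 2·P(B_{5.45} ≥ 0.88) = 2(1 − Φ(0.88/√5.45)) ≈ 0.7062

By the reflection principle for Brownian motion, P(M_t ≥ a) = 2 · P(B_t ≥ a) for a ≥ 0. Since B_t ~ N(0, t), P(B_t ≥ 0.88) = 1 − Φ(0.88/√t) = 1 − Φ(0.88/√5.45) = 1 − Φ(0.3770). So
  P(M_{5.45} ≥ 0.88) = 2(1 − Φ(0.3770)) ≈ 0.7062.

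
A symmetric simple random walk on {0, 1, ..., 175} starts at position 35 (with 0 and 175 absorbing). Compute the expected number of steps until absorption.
E[τ | X_0 = 35] = 4900

Let v_k = E[τ | X_0 = k]. Boundary: v_0 = v_175 = 0. Recurrence: v_k = 1 + (v_{k-1} + v_{k+1})/2 for 1 ≤ k ≤ 174. The particular solution to v_k − (v_{k-1} + v_{k+1})/2 = 1 is v_k = −k^2. Adding homogeneous solution A + B k and matching boundaries gives v_k = k (175 − k). Substituting k = 35: v_35 = 35 · 140 = 4900.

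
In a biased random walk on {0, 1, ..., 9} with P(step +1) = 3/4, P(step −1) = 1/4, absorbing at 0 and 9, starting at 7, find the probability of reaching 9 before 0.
P(hit 9 before 0) = (1 − (1/3)^7) / (1 − (1/3)^9) = 9837/9841

Let u_k denote P(reach 9 before 0 | start at k). Boundary: u_0 = 0, u_9 = 1. Recurrence: u_k = 3/4·u_{k+1} + 1/4·u_{k-1} for 1 ≤ k ≤ 8. Try u_k = A + B·r^k with r = q/p = (1/4)/(3/4) = 1/3. Substitution satisfies the recurrence; boundary conditions give:
  u_k = (1 − r^k) / (1 − r^N) = (1 − (1/3)^7) / (1 − (1/3)^9) = 9837/9841.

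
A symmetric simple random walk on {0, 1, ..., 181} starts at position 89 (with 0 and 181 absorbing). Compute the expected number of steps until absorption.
E[τ | X_0 = 89] = 8188

Let v_k = E[τ | X_0 = k]. Boundary: v_0 = v_181 = 0. Recurrence: v_k = 1 + (v_{k-1} + v_{k+1})/2 for 1 ≤ k ≤ 180. The particular solution to v_k − (v_{k-1} + v_{k+1})/2 = 1 is v_k = −k^2. Adding homogeneous solution A + B k and matching boundaries gives v_k = k (181 − k). Substituting k = 89: v_89 = 89 · 92 = 8188.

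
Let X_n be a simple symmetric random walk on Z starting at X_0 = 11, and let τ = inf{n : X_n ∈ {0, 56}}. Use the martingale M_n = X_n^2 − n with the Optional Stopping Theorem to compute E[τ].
E[τ] = 495

M_n = X_n^2 − n is a martingale (since E[X_{n+1}^2 | F_n] = X_n^2 + 1). By OST (τ has finite mean in a bounded region), E[M_τ] = E[M_0] = X_0^2 − 0 = 11^2 = 121. Also E[M_τ] = E[X_τ^2] − E[τ]. The walk exits at 0 or 56, with P(hit 56 first) = 11/56, so E[X_τ^2] = 56^2 · 11/56 + 0 = 616. Thus E[τ] = E[X_τ^2] − E[M_τ] = 616 − 121 = 495 = 11(56 − 11) = 495.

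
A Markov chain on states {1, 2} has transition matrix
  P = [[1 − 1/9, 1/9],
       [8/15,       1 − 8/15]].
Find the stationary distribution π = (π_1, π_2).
π_1 = 24/29, π_2 = 5/29

Solve πP = π with π_1 + π_2 = 1. From πP = π: π_1 · (1 − 1/9) + π_2 · 8/15 = π_1 ⇒ π_2 · 8/15 = π_1 · 1/9 ⇒ π_2/π_1 = (1/9)/(8/15) = 5/24. Together with π_1 + π_2 = 1:
  π_1 = (8/15)/(1/9 + 8/15) = (8/15)/(29/45) = 24/29,
  π_2 = (1/9)/(1/9 + 8/15) = (1/9)/(29/45) = 5/29.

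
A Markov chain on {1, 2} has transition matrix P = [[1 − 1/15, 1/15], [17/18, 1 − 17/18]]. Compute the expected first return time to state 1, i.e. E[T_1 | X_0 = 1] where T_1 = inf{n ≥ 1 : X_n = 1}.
E[T_1 | X_0 = 1] = 1/π_1 = 91/85

For an irreducible recurrent Markov chain with stationary distribution π, E[T_i | X_0 = i] = 1/π_i (Kac's formula). Here π_1 = (17/18)/(1/15 + 17/18) = (17/18)/(91/90) = 85/91, so E[T_1 | X_0 = 1] = 1/π_1 = (1/15 + 17/18)/(17/18) = (91/90)/(17/18) = 91/85.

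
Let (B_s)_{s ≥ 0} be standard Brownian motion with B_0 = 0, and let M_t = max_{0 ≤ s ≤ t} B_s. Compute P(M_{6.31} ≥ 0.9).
P(M_{6.31} ≥ 0.9) = 2·P(B_{6.31} ≥ 0.9) = 2(1 − Φ(0.9/√6.31)) ≈ 0.7201

By the reflection principle for Brownian motion, P(M_t ≥ a) = 2 · P(B_t ≥ a) for a ≥ 0. Since B_t ~ N(0, t), P(B_t ≥ 0.9) = 1 − Φ(0.9/√t) = 1 − Φ(0.9/√6.31) = 1 − Φ(0.3583). So
  P(M_{6.31} ≥ 0.9) = 2(1 − Φ(0.3583)) ≈ 0.7201.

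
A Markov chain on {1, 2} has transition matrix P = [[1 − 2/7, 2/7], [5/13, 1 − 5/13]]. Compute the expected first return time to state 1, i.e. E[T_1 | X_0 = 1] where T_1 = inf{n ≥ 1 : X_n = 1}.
E[T_1 | X_0 = 1] = 1/π_1 = 61/35

For an irreducible recurrent Markov chain with stationary distribution π, E[T_i | X_0 = i] = 1/π_i (Kac's formula). Here π_1 = (5/13)/(2/7 + 5/13) = (5/13)/(61/91) = 35/61, so E[T_1 | X_0 = 1] = 1/π_1 = (2/7 + 5/13)/(5/13) = (61/91)/(5/13) = 61/35.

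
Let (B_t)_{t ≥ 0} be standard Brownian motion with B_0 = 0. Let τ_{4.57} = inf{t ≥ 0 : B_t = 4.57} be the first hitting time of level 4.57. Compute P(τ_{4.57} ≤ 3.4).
P(τ_{4.57} ≤ 3.4) = 2(1 − Φ(4.57/√3.4)) = 2(1 − Φ(2.4784)) ≈ 0.0132

By the reflection principle for standard BM, P(τ_b ≤ t) = 2 · P(B_t ≥ b). Since B_t ~ N(0, t), P(B_t ≥ 4.57) = 1 − Φ(4.57/√t) = 1 − Φ(4.57/√3.4) = 1 − Φ(2.4784) ≈ 0.00660. Doubling: P(τ_{4.57} ≤ 3.4) ≈ 2 · 0.00660 = 0.01320 ≈ 0.0132.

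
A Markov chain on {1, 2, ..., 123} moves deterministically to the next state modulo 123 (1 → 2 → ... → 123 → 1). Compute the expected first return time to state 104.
E[T_104 | X_0 = 104] = 123

The chain cycles deterministically, so starting at state 104 it returns in exactly 123 steps. Equivalently, the stationary distribution is uniform π_j = 1/123 for every state j, so by Kac's formula E[T_104] = 1/π_104 = 123.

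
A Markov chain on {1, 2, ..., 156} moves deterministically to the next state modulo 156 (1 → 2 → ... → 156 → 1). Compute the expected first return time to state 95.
E[T_95 | X_0 = 95] = 156

The chain cycles deterministically, so starting at state 95 it returns in exactly 156 steps. Equivalently, the stationary distribution is uniform π_j = 1/156 for every state j, so by Kac's formula E[T_95] = 1/π_95 = 156.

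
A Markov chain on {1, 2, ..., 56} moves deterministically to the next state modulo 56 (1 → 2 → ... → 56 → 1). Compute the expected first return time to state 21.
E[T_21 | X_0 = 21] = 56

The chain cycles deterministically, so starting at state 21 it returns in exactly 56 steps. Equivalently, the stationary distribution is uniform π_j = 1/56 for every state j, so by Kac's formula E[T_21] = 1/π_21 = 56.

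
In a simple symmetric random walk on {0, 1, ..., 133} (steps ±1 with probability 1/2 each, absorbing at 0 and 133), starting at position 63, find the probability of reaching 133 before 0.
P(hit 133 before 0) = 63/133 = 9/19

Let u_k = P(hit 133 before 0 | start at k). Then u_0 = 0, u_133 = 1, and u_k = u_{k-1}/2 + u_{k+1}/2 for 1 ≤ k ≤ 132. This harmonic recurrence is solved by u_k = k/133, giving u_63 = 63/133 = 9/19.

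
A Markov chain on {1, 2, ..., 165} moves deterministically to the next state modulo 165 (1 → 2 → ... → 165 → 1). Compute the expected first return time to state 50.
E[T_50 | X_0 = 50] = 165

The chain cycles deterministically, so starting at state 50 it returns in exactly 165 steps. Equivalently, the stationary distribution is uniform π_j = 1/165 for every state j, so by Kac's formula E[T_50] = 1/π_50 = 165.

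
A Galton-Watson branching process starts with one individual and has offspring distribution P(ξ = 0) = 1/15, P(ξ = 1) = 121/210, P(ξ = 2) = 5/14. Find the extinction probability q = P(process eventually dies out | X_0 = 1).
q = 14/75

The pgf is f(s) = 1/15 + 121/210·s + 5/14·s². The extinction probability q is the smallest fixed point of f in [0, 1]. Setting s = f(s):
  5/14·s² + (121/210 − 1)·s + 1/15 = 0
  5/14·s² − (1/15 + 5/14)·s + 1/15 = 0
which factors as (s − 1)·(5/14·s − 1/15) = 0, giving roots s = 1 and s = (1/15)/(5/14) = 14/75.
Mean offspring μ = 121/210 + 2·5/14 = 271/210 > 1 (supercritical), so q < 1. The extinction probability is the smaller root: q = (1/15)/(5/14) = 14/75.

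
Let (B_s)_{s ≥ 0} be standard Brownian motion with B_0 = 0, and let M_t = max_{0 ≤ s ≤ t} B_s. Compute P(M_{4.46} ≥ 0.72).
P(M_{4.46} ≥ 0.72) = 2·P(B_{4.46} ≥ 0.72) = 2(1 − Φ(0.72/√4.46)) ≈ 0.7332

By the reflection principle for Brownian motion, P(M_t ≥ a) = 2 · P(B_t ≥ a) for a ≥ 0. Since B_t ~ N(0, t), P(B_t ≥ 0.72) = 1 − Φ(0.72/√t) = 1 − Φ(0.72/√4.46) = 1 − Φ(0.3409). So
  P(M_{4.46} ≥ 0.72) = 2(1 − Φ(0.3409)) ≈ 0.7332.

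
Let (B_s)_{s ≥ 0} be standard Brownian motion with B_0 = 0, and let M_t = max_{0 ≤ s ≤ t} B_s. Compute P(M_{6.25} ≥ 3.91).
P(M_{6.25} ≥ 3.91) = 2·P(B_{6.25} ≥ 3.91) = 2(1 − Φ(3.91/√6.25)) ≈ 0.1178

By the reflection principle for Brownian motion, P(M_t ≥ a) = 2 · P(B_t ≥ a) for a ≥ 0. Since B_t ~ N(0, t), P(B_t ≥ 3.91) = 1 − Φ(3.91/√t) = 1 − Φ(3.91/√6.25) = 1 − Φ(1.5640). So
  P(M_{6.25} ≥ 3.91) = 2(1 − Φ(1.5640)) ≈ 0.1178.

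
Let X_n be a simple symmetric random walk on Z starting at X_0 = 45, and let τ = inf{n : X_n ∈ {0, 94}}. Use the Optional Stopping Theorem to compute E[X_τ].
E[X_τ] = 45

X_n is a martingale and τ is a bounded-mean stopping time (indeed τ is finite a.s. with bounded expectation since the walk is in a bounded region). By the OST, E[X_τ] = E[X_0] = 45. Equivalently: E[X_τ] = 94 · P(hit 94 first) + 0 · P(hit 0 first) = 94 · (45/94) = 45.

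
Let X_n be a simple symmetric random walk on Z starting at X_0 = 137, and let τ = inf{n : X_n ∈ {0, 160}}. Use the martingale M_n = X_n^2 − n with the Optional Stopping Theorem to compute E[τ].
E[τ] = 3151

M_n = X_n^2 − n is a martingale (since E[X_{n+1}^2 | F_n] = X_n^2 + 1). By OST (τ has finite mean in a bounded region), E[M_τ] = E[M_0] = X_0^2 − 0 = 137^2 = 18769. Also E[M_τ] = E[X_τ^2] − E[τ]. The walk exits at 0 or 160, with P(hit 160 first) = 137/160, so E[X_τ^2] = 160^2 · 137/160 + 0 = 21920. Thus E[τ] = E[X_τ^2] − E[M_τ] = 21920 − 18769 = 3151 = 137(160 − 137) = 3151.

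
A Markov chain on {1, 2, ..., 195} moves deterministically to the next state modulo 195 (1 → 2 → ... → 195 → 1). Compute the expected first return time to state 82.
E[T_82 | X_0 = 82] = 195

The chain cycles deterministically, so starting at state 82 it returns in exactly 195 steps. Equivalently, the stationary distribution is uniform π_j = 1/195 for every state j, so by Kac's formula E[T_82] = 1/π_82 = 195.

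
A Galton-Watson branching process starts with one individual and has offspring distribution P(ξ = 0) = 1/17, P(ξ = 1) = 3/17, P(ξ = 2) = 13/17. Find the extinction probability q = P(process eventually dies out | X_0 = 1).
q = 1/13

The pgf is f(s) = 1/17 + 3/17·s + 13/17·s². The extinction probability q is the smallest fixed point of f in [0, 1]. Setting s = f(s):
  13/17·s² + (3/17 − 1)·s + 1/17 = 0
  13/17·s² − (1/17 + 13/17)·s + 1/17 = 0
which factors as (s − 1)·(13/17·s − 1/17) = 0, giving roots s = 1 and s = (1/17)/(13/17) = 1/13.
Mean offspring μ = 3/17 + 2·13/17 = 29/17 > 1 (supercritical), so q < 1. The extinction probability is the smaller root: q = (1/17)/(13/17) = 1/13.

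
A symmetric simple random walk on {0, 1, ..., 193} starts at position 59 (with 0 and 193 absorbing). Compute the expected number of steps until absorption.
E[τ | X_0 = 59] = 7906

Let v_k = E[τ | X_0 = k]. Boundary: v_0 = v_193 = 0. Recurrence: v_k = 1 + (v_{k-1} + v_{k+1})/2 for 1 ≤ k ≤ 192. The particular solution to v_k − (v_{k-1} + v_{k+1})/2 = 1 is v_k = −k^2. Adding homogeneous solution A + B k and matching boundaries gives v_k = k (193 − k). Substituting k = 59: v_59 = 59 · 134 = 7906.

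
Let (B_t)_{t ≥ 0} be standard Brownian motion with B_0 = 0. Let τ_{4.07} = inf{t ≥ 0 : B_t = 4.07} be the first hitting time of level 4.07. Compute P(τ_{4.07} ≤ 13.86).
P(τ_{4.07} ≤ 13.86) = 2(1 − Φ(4.07/√13.86)) = 2(1 − Φ(1.0932)) ≈ 0.2743

By the reflection principle for standard BM, P(τ_b ≤ t) = 2 · P(B_t ≥ b). Since B_t ~ N(0, t), P(B_t ≥ 4.07) = 1 − Φ(4.07/√t) = 1 − Φ(4.07/√13.86) = 1 − Φ(1.0932) ≈ 0.13715. Doubling: P(τ_{4.07} ≤ 13.86) ≈ 2 · 0.13715 = 0.27430 ≈ 0.2743.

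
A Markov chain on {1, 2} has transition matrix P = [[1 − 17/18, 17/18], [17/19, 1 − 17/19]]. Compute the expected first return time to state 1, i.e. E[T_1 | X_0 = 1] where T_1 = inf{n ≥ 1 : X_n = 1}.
E[T_1 | X_0 = 1] = 1/π_1 = 37/18

For an irreducible recurrent Markov chain with stationary distribution π, E[T_i | X_0 = i] = 1/π_i (Kac's formula). Here π_1 = (17/19)/(17/18 + 17/19) = (17/19)/(629/342) = 18/37, so E[T_1 | X_0 = 1] = 1/π_1 = (17/18 + 17/19)/(17/19) = (629/342)/(17/19) = 37/18.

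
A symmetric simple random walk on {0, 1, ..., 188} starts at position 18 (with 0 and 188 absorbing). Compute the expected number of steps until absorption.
E[τ | X_0 = 18] = 3060

Let v_k = E[τ | X_0 = k]. Boundary: v_0 = v_188 = 0. Recurrence: v_k = 1 + (v_{k-1} + v_{k+1})/2 for 1 ≤ k ≤ 187. The particular solution to v_k − (v_{k-1} + v_{k+1})/2 = 1 is v_k = −k^2. Adding homogeneous solution A + B k and matching boundaries gives v_k = k (188 − k). Substituting k = 18: v_18 = 18 · 170 = 3060.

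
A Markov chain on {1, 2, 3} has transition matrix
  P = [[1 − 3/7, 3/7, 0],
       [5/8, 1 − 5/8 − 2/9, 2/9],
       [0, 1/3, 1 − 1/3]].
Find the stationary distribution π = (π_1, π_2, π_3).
π = (7/15, 8/25, 16/75)

This is a birth-death chain on three states, which satisfies detailed balance: π_1 · P_{12} = π_2 · P_{21} and π_2 · P_{23} = π_3 · P_{32}.
From π_1 · 3/7 = π_2 · 5/8: π_2/π_1 = (3/7)/(5/8) = 24/35.
From π_2 · 2/9 = π_3 · 1/3: π_3/π_2 = (2/9)/(1/3) = 2/3.
Take π_1 proportional to 1; then unnormalized π = (1, 24/35, 16/35). Normalize by dividing by the sum 15/7:
  π = (7/15, 8/25, 16/75).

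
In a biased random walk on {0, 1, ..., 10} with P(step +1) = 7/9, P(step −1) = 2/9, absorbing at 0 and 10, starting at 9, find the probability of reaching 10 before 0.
P(hit 10 before 0) = (1 − (2/7)^9) / (1 − (2/7)^10) = 56494333/56494845

Let u_k denote P(reach 10 before 0 | start at k). Boundary: u_0 = 0, u_10 = 1. Recurrence: u_k = 7/9·u_{k+1} + 2/9·u_{k-1} for 1 ≤ k ≤ 9. Try u_k = A + B·r^k with r = q/p = (2/9)/(7/9) = 2/7. Substitution satisfies the recurrence; boundary conditions give:
  u_k = (1 − r^k) / (1 − r^N) = (1 − (2/7)^9) / (1 − (2/7)^10) = 56494333/56494845.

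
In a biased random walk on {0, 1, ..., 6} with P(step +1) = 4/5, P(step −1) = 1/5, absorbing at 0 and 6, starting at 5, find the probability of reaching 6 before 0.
P(hit 6 before 0) = (1 − (1/4)^5) / (1 − (1/4)^6) = 1364/1365

Let u_k denote P(reach 6 before 0 | start at k). Boundary: u_0 = 0, u_6 = 1. Recurrence: u_k = 4/5·u_{k+1} + 1/5·u_{k-1} for 1 ≤ k ≤ 5. Try u_k = A + B·r^k with r = q/p = (1/5)/(4/5) = 1/4. Substitution satisfies the recurrence; boundary conditions give:
  u_k = (1 − r^k) / (1 − r^N) = (1 − (1/4)^5) / (1 − (1/4)^6) = 1364/1365.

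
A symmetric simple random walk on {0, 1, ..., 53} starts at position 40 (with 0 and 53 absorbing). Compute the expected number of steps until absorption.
E[τ | X_0 = 40] = 520

Let v_k = E[τ | X_0 = k]. Boundary: v_0 = v_53 = 0. Recurrence: v_k = 1 + (v_{k-1} + v_{k+1})/2 for 1 ≤ k ≤ 52. The particular solution to v_k − (v_{k-1} + v_{k+1})/2 = 1 is v_k = −k^2. Adding homogeneous solution A + B k and matching boundaries gives v_k = k (53 − k). Substituting k = 40: v_40 = 40 · 13 = 520.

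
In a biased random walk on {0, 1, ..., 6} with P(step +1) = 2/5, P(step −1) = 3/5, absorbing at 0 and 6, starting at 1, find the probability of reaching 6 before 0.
P(hit 6 before 0) = (1 − (3/2)^1) / (1 − (3/2)^6) = 32/665

Let u_k denote P(reach 6 before 0 | start at k). Boundary: u_0 = 0, u_6 = 1. Recurrence: u_k = 2/5·u_{k+1} + 3/5·u_{k-1} for 1 ≤ k ≤ 5. Try u_k = A + B·r^k with r = q/p = (3/5)/(2/5) = 3/2. Substitution satisfies the recurrence; boundary conditions give:
  u_k = (1 − r^k) / (1 − r^N) = (1 − (3/2)^1) / (1 − (3/2)^6) = 32/665.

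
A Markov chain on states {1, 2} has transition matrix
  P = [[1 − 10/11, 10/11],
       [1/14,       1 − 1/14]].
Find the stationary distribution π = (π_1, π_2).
π_1 = 11/151, π_2 = 140/151

Solve πP = π with π_1 + π_2 = 1. From πP = π: π_1 · (1 − 10/11) + π_2 · 1/14 = π_1 ⇒ π_2 · 1/14 = π_1 · 10/11 ⇒ π_2/π_1 = (10/11)/(1/14) = 140/11. Together with π_1 + π_2 = 1:
  π_1 = (1/14)/(10/11 + 1/14) = (1/14)/(151/154) = 11/151,
  π_2 = (10/11)/(10/11 + 1/14) = (10/11)/(151/154) = 140/151.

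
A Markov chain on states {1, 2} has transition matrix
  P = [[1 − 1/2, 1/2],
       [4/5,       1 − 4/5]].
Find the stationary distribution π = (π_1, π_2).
π_1 = 8/13, π_2 = 5/13

Solve πP = π with π_1 + π_2 = 1. From πP = π: π_1 · (1 − 1/2) + π_2 · 4/5 = π_1 ⇒ π_2 · 4/5 = π_1 · 1/2 ⇒ π_2/π_1 = (1/2)/(4/5) = 5/8. Together with π_1 + π_2 = 1:
  π_1 = (4/5)/(1/2 + 4/5) = (4/5)/(13/10) = 8/13,
  π_2 = (1/2)/(1/2 + 4/5) = (1/2)/(13/10) = 5/13.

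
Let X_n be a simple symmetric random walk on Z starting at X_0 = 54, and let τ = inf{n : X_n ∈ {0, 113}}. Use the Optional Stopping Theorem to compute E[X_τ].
E[X_τ] = 54

X_n is a martingale and τ is a bounded-mean stopping time (indeed τ is finite a.s. with bounded expectation since the walk is in a bounded region). By the OST, E[X_τ] = E[X_0] = 54. Equivalently: E[X_τ] = 113 · P(hit 113 first) + 0 · P(hit 0 first) = 113 · (54/113) = 54.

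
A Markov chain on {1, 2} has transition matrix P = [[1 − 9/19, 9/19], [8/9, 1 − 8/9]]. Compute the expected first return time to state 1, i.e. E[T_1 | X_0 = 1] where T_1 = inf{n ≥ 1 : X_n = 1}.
E[T_1 | X_0 = 1] = 1/π_1 = 233/152

For an irreducible recurrent Markov chain with stationary distribution π, E[T_i | X_0 = i] = 1/π_i (Kac's formula). Here π_1 = (8/9)/(9/19 + 8/9) = (8/9)/(233/171) = 152/233, so E[T_1 | X_0 = 1] = 1/π_1 = (9/19 + 8/9)/(8/9) = (233/171)/(8/9) = 233/152.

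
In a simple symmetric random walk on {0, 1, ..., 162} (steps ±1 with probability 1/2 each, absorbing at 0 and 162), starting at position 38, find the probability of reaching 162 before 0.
P(hit 162 before 0) = 38/162 = 19/81

Let u_k = P(hit 162 before 0 | start at k). Then u_0 = 0, u_162 = 1, and u_k = u_{k-1}/2 + u_{k+1}/2 for 1 ≤ k ≤ 161. This harmonic recurrence is solved by u_k = k/162, giving u_38 = 38/162 = 19/81.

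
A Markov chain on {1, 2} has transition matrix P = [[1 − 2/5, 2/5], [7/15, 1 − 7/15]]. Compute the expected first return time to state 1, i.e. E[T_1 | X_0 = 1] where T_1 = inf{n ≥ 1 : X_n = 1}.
E[T_1 | X_0 = 1] = 1/π_1 = 13/7

For an irreducible recurrent Markov chain with stationary distribution π, E[T_i | X_0 = i] = 1/π_i (Kac's formula). Here π_1 = (7/15)/(2/5 + 7/15) = (7/15)/(13/15) = 7/13, so E[T_1 | X_0 = 1] = 1/π_1 = (2/5 + 7/15)/(7/15) = (13/15)/(7/15) = 13/7.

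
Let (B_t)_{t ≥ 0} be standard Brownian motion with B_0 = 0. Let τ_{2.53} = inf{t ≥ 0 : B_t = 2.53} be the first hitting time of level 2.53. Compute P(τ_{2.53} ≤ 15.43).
P(τ_{2.53} ≤ 15.43) = 2(1 − Φ(2.53/√15.43)) = 2(1 − Φ(0.6441)) ≈ 0.5195

By the reflection principle for standard BM, P(τ_b ≤ t) = 2 · P(B_t ≥ b). Since B_t ~ N(0, t), P(B_t ≥ 2.53) = 1 − Φ(2.53/√t) = 1 − Φ(2.53/√15.43) = 1 − Φ(0.6441) ≈ 0.25976. Doubling: P(τ_{2.53} ≤ 15.43) ≈ 2 · 0.25976 = 0.51952 ≈ 0.5195.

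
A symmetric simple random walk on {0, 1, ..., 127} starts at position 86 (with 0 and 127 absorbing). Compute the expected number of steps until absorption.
E[τ | X_0 = 86] = 3526

Let v_k = E[τ | X_0 = k]. Boundary: v_0 = v_127 = 0. Recurrence: v_k = 1 + (v_{k-1} + v_{k+1})/2 for 1 ≤ k ≤ 126. The particular solution to v_k − (v_{k-1} + v_{k+1})/2 = 1 is v_k = −k^2. Adding homogeneous solution A + B k and matching boundaries gives v_k = k (127 − k). Substituting k = 86: v_86 = 86 · 41 = 3526.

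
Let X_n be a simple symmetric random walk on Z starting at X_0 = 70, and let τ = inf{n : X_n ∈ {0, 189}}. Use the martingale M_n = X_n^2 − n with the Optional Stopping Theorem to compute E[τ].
E[τ] = 8330

M_n = X_n^2 − n is a martingale (since E[X_{n+1}^2 | F_n] = X_n^2 + 1). By OST (τ has finite mean in a bounded region), E[M_τ] = E[M_0] = X_0^2 − 0 = 70^2 = 4900. Also E[M_τ] = E[X_τ^2] − E[τ]. The walk exits at 0 or 189, with P(hit 189 first) = 70/189, so E[X_τ^2] = 189^2 · 70/189 + 0 = 13230. Thus E[τ] = E[X_τ^2] − E[M_τ] = 13230 − 4900 = 8330 = 70(189 − 70) = 8330.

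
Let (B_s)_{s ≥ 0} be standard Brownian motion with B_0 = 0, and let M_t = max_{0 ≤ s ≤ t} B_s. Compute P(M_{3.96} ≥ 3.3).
P(M_{3.96} ≥ 3.3) = 2·P(B_{3.96} ≥ 3.3) = 2(1 − Φ(3.3/√3.96)) ≈ 0.0973

By the reflection principle for Brownian motion, P(M_t ≥ a) = 2 · P(B_t ≥ a) for a ≥ 0. Since B_t ~ N(0, t), P(B_t ≥ 3.3) = 1 − Φ(3.3/√t) = 1 − Φ(3.3/√3.96) = 1 − Φ(1.6583). So
  P(M_{3.96} ≥ 3.3) = 2(1 − Φ(1.6583)) ≈ 0.0973.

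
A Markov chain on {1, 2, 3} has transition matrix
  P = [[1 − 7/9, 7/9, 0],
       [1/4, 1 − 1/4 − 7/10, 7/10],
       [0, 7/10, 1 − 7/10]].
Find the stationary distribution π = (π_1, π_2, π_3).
π = (9/65, 28/65, 28/65)

This is a birth-death chain on three states, which satisfies detailed balance: π_1 · P_{12} = π_2 · P_{21} and π_2 · P_{23} = π_3 · P_{32}.
From π_1 · 7/9 = π_2 · 1/4: π_2/π_1 = (7/9)/(1/4) = 28/9.
From π_2 · 7/10 = π_3 · 7/10: π_3/π_2 = (7/10)/(7/10) = 1.
Take π_1 proportional to 1; then unnormalized π = (1, 28/9, 28/9). Normalize by dividing by the sum 65/9:
  π = (9/65, 28/65, 28/65).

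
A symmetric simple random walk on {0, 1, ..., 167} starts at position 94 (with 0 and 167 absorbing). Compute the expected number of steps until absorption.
E[τ | X_0 = 94] = 6862

Let v_k = E[τ | X_0 = k]. Boundary: v_0 = v_167 = 0. Recurrence: v_k = 1 + (v_{k-1} + v_{k+1})/2 for 1 ≤ k ≤ 166. The particular solution to v_k − (v_{k-1} + v_{k+1})/2 = 1 is v_k = −k^2. Adding homogeneous solution A + B k and matching boundaries gives v_k = k (167 − k). Substituting k = 94: v_94 = 94 · 73 = 6862.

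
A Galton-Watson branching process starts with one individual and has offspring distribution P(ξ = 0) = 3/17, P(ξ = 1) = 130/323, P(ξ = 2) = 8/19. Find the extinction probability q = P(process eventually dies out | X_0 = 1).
q = 57/136

The pgf is f(s) = 3/17 + 130/323·s + 8/19·s². The extinction probability q is the smallest fixed point of f in [0, 1]. Setting s = f(s):
  8/19·s² + (130/323 − 1)·s + 3/17 = 0
  8/19·s² − (3/17 + 8/19)·s + 3/17 = 0
which factors as (s − 1)·(8/19·s − 3/17) = 0, giving roots s = 1 and s = (3/17)/(8/19) = 57/136.
Mean offspring μ = 130/323 + 2·8/19 = 402/323 > 1 (supercritical), so q < 1. The extinction probability is the smaller root: q = (3/17)/(8/19) = 57/136.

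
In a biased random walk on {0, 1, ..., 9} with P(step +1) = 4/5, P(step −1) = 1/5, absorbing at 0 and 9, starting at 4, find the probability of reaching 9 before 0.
P(hit 9 before 0) = (1 − (1/4)^4) / (1 − (1/4)^9) = 87040/87381

Let u_k denote P(reach 9 before 0 | start at k). Boundary: u_0 = 0, u_9 = 1. Recurrence: u_k = 4/5·u_{k+1} + 1/5·u_{k-1} for 1 ≤ k ≤ 8. Try u_k = A + B·r^k with r = q/p = (1/5)/(4/5) = 1/4. Substitution satisfies the recurrence; boundary conditions give:
  u_k = (1 − r^k) / (1 − r^N) = (1 − (1/4)^4) / (1 − (1/4)^9) = 87040/87381.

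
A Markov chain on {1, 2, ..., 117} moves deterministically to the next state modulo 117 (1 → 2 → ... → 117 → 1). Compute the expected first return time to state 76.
E[T_76 | X_0 = 76] = 117

The chain cycles deterministically, so starting at state 76 it returns in exactly 117 steps. Equivalently, the stationary distribution is uniform π_j = 1/117 for every state j, so by Kac's formula E[T_76] = 1/π_76 = 117.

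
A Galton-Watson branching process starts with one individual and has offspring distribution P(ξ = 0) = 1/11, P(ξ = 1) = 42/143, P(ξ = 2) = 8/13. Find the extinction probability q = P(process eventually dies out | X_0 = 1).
q = 13/88

The pgf is f(s) = 1/11 + 42/143·s + 8/13·s². The extinction probability q is the smallest fixed point of f in [0, 1]. Setting s = f(s):
  8/13·s² + (42/143 − 1)·s + 1/11 = 0
  8/13·s² − (1/11 + 8/13)·s + 1/11 = 0
which factors as (s − 1)·(8/13·s − 1/11) = 0, giving roots s = 1 and s = (1/11)/(8/13) = 13/88.
Mean offspring μ = 42/143 + 2·8/13 = 218/143 > 1 (supercritical), so q < 1. The extinction probability is the smaller root: q = (1/11)/(8/13) = 13/88.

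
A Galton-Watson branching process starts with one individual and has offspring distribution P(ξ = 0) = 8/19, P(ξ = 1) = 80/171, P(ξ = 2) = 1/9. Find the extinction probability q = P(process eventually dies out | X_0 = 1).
q = 1

Mean offspring μ = 0·8/19 + 1·80/171 + 2·1/9 = 118/171 ≤ 1. For μ ≤ 1 with offspring not concentrated at 1, the Galton-Watson process goes extinct almost surely, so q = 1.
(Algebraic check: The pgf is f(s) = 8/19 + 80/171·s + 1/9·s². The extinction probability q is the smallest fixed point of f in [0, 1]. Setting s = f(s):
  1/9·s² + (80/171 − 1)·s + 8/19 = 0
  1/9·s² − (8/19 + 1/9)·s + 8/19 = 0
which factors as (s − 1)·(1/9·s − 8/19) = 0, giving roots s = 1 and s = (8/19)/(1/9) = 72/19. Since 72/19 ≥ 1, the smallest root in [0, 1] is s = 1.)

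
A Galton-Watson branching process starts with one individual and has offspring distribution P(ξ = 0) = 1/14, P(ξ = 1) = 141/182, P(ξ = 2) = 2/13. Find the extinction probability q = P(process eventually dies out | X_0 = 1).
q = 13/28

The pgf is f(s) = 1/14 + 141/182·s + 2/13·s². The extinction probability q is the smallest fixed point of f in [0, 1]. Setting s = f(s):
  2/13·s² + (141/182 − 1)·s + 1/14 = 0
  2/13·s² − (1/14 + 2/13)·s + 1/14 = 0
which factors as (s − 1)·(2/13·s − 1/14) = 0, giving roots s = 1 and s = (1/14)/(2/13) = 13/28.
Mean offspring μ = 141/182 + 2·2/13 = 197/182 > 1 (supercritical), so q < 1. The extinction probability is the smaller root: q = (1/14)/(2/13) = 13/28.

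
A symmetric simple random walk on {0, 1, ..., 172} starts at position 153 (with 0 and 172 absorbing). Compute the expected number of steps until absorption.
E[τ | X_0 = 153] = 2907

Let v_k = E[τ | X_0 = k]. Boundary: v_0 = v_172 = 0. Recurrence: v_k = 1 + (v_{k-1} + v_{k+1})/2 for 1 ≤ k ≤ 171. The particular solution to v_k − (v_{k-1} + v_{k+1})/2 = 1 is v_k = −k^2. Adding homogeneous solution A + B k and matching boundaries gives v_k = k (172 − k). Substituting k = 153: v_153 = 153 · 19 = 2907.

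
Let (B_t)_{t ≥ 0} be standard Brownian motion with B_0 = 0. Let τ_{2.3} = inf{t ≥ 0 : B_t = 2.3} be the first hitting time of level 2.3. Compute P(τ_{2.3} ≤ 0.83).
P(τ_{2.3} ≤ 0.83) = 2(1 − Φ(2.3/√0.83)) = 2(1 − Φ(2.5246)) ≈ 0.0116

By the reflection principle for standard BM, P(τ_b ≤ t) = 2 · P(B_t ≥ b). Since B_t ~ N(0, t), P(B_t ≥ 2.3) = 1 − Φ(2.3/√t) = 1 − Φ(2.3/√0.83) = 1 − Φ(2.5246) ≈ 0.00579. Doubling: P(τ_{2.3} ≤ 0.83) ≈ 2 · 0.00579 = 0.01158 ≈ 0.0116.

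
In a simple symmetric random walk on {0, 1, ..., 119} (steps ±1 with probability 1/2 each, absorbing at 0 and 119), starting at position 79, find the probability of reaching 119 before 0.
P(hit 119 before 0) = 79/119

Let u_k = P(hit 119 before 0 | start at k). Then u_0 = 0, u_119 = 1, and u_k = u_{k-1}/2 + u_{k+1}/2 for 1 ≤ k ≤ 118. This harmonic recurrence is solved by u_k = k/119, giving u_79 = 79/119.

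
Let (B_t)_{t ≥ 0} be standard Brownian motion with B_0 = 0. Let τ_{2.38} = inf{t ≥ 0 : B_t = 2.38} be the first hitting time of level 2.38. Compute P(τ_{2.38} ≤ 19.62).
P(τ_{2.38} ≤ 19.62) = 2(1 − Φ(2.38/√19.62)) = 2(1 − Φ(0.5373)) ≈ 0.5911

By the reflection principle for standard BM, P(τ_b ≤ t) = 2 · P(B_t ≥ b). Since B_t ~ N(0, t), P(B_t ≥ 2.38) = 1 − Φ(2.38/√t) = 1 − Φ(2.38/√19.62) = 1 − Φ(0.5373) ≈ 0.29553. Doubling: P(τ_{2.38} ≤ 19.62) ≈ 2 · 0.29553 = 0.59106 ≈ 0.5911.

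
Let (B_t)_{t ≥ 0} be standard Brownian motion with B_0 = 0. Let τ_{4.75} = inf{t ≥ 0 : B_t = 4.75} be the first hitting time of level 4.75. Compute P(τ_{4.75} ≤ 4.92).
P(τ_{4.75} ≤ 4.92) = 2(1 − Φ(4.75/√4.92)) = 2(1 − Φ(2.1415)) ≈ 0.0322

By the reflection principle for standard BM, P(τ_b ≤ t) = 2 · P(B_t ≥ b). Since B_t ~ N(0, t), P(B_t ≥ 4.75) = 1 − Φ(4.75/√t) = 1 − Φ(4.75/√4.92) = 1 − Φ(2.1415) ≈ 0.01612. Doubling: P(τ_{4.75} ≤ 4.92) ≈ 2 · 0.01612 = 0.03224 ≈ 0.0322.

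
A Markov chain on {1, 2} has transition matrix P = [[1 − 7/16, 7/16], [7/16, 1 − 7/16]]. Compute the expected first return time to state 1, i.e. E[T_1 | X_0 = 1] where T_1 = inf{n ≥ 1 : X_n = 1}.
E[T_1 | X_0 = 1] = 1/π_1 = 2

For an irreducible recurrent Markov chain with stationary distribution π, E[T_i | X_0 = i] = 1/π_i (Kac's formula). Here π_1 = (7/16)/(7/16 + 7/16) = (7/16)/(7/8) = 1/2, so E[T_1 | X_0 = 1] = 1/π_1 = (7/16 + 7/16)/(7/16) = (7/8)/(7/16) = 2.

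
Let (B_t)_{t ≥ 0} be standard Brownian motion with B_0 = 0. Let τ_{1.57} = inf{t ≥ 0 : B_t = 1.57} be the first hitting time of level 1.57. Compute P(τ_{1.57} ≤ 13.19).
P(τ_{1.57} ≤ 13.19) = 2(1 − Φ(1.57/√13.19)) = 2(1 − Φ(0.4323)) ≈ 0.6655

By the reflection principle for standard BM, P(τ_b ≤ t) = 2 · P(B_t ≥ b). Since B_t ~ N(0, t), P(B_t ≥ 1.57) = 1 − Φ(1.57/√t) = 1 − Φ(1.57/√13.19) = 1 − Φ(0.4323) ≈ 0.33276. Doubling: P(τ_{1.57} ≤ 13.19) ≈ 2 · 0.33276 = 0.66552 ≈ 0.6655.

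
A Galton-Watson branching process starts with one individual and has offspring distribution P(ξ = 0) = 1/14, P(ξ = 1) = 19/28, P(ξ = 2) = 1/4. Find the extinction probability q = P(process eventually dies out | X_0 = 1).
q = 2/7

The pgf is f(s) = 1/14 + 19/28·s + 1/4·s². The extinction probability q is the smallest fixed point of f in [0, 1]. Setting s = f(s):
  1/4·s² + (19/28 − 1)·s + 1/14 = 0
  1/4·s² − (1/14 + 1/4)·s + 1/14 = 0
which factors as (s − 1)·(1/4·s − 1/14) = 0, giving roots s = 1 and s = (1/14)/(1/4) = 2/7.
Mean offspring μ = 19/28 + 2·1/4 = 33/28 > 1 (supercritical), so q < 1. The extinction probability is the smaller root: q = (1/14)/(1/4) = 2/7.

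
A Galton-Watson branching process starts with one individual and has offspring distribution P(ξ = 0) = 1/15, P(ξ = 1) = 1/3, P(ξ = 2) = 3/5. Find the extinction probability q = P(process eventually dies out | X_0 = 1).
q = 1/9

The pgf is f(s) = 1/15 + 1/3·s + 3/5·s². The extinction probability q is the smallest fixed point of f in [0, 1]. Setting s = f(s):
  3/5·s² + (1/3 − 1)·s + 1/15 = 0
  3/5·s² − (1/15 + 3/5)·s + 1/15 = 0
which factors as (s − 1)·(3/5·s − 1/15) = 0, giving roots s = 1 and s = (1/15)/(3/5) = 1/9.
Mean offspring μ = 1/3 + 2·3/5 = 23/15 > 1 (supercritical), so q < 1. The extinction probability is the smaller root: q = (1/15)/(3/5) = 1/9.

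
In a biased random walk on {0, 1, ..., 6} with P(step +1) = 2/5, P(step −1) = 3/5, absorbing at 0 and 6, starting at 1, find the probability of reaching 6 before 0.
P(hit 6 before 0) = (1 − (3/2)^1) / (1 − (3/2)^6) = 32/665

Let u_k denote P(reach 6 before 0 | start at k). Boundary: u_0 = 0, u_6 = 1. Recurrence: u_k = 2/5·u_{k+1} + 3/5·u_{k-1} for 1 ≤ k ≤ 5. Try u_k = A + B·r^k with r = q/p = (3/5)/(2/5) = 3/2. Substitution satisfies the recurrence; boundary conditions give:
  u_k = (1 − r^k) / (1 − r^N) = (1 − (3/2)^1) / (1 − (3/2)^6) = 32/665.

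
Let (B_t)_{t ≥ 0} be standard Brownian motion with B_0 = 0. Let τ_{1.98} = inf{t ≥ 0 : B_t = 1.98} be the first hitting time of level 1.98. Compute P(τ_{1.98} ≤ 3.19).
P(τ_{1.98} ≤ 3.19) = 2(1 − Φ(1.98/√3.19)) = 2(1 − Φ(1.1086)) ≈ 0.2676

By the reflection principle for standard BM, P(τ_b ≤ t) = 2 · P(B_t ≥ b). Since B_t ~ N(0, t), P(B_t ≥ 1.98) = 1 − Φ(1.98/√t) = 1 − Φ(1.98/√3.19) = 1 − Φ(1.1086) ≈ 0.13380. Doubling: P(τ_{1.98} ≤ 3.19) ≈ 2 · 0.13380 = 0.26760 ≈ 0.2676.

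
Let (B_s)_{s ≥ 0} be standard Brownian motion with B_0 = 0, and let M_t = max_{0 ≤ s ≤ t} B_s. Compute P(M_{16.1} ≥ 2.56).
P(M_{16.1} ≥ 2.56) = 2·P(B_{16.1} ≥ 2.56) = 2(1 − Φ(2.56/√16.1)) ≈ 0.5235

By the reflection principle for Brownian motion, P(M_t ≥ a) = 2 · P(B_t ≥ a) for a ≥ 0. Since B_t ~ N(0, t), P(B_t ≥ 2.56) = 1 − Φ(2.56/√t) = 1 − Φ(2.56/√16.1) = 1 − Φ(0.6380). So
  P(M_{16.1} ≥ 2.56) = 2(1 − Φ(0.6380)) ≈ 0.5235.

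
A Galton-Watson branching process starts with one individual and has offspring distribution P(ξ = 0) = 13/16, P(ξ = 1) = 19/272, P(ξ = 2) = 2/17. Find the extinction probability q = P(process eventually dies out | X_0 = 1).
q = 1

Mean offspring μ = 0·13/16 + 1·19/272 + 2·2/17 = 83/272 ≤ 1. For μ ≤ 1 with offspring not concentrated at 1, the Galton-Watson process goes extinct almost surely, so q = 1.
(Algebraic check: The pgf is f(s) = 13/16 + 19/272·s + 2/17·s². The extinction probability q is the smallest fixed point of f in [0, 1]. Setting s = f(s):
  2/17·s² + (19/272 − 1)·s + 13/16 = 0
  2/17·s² − (13/16 + 2/17)·s + 13/16 = 0
which factors as (s − 1)·(2/17·s − 13/16) = 0, giving roots s = 1 and s = (13/16)/(2/17) = 221/32. Since 221/32 ≥ 1, the smallest root in [0, 1] is s = 1.)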